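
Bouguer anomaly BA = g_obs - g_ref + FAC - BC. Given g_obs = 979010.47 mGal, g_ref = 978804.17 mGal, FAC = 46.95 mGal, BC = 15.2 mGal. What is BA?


BA = g_obs - g_ref + FAC - BC
= 979010.47 - 978804.17 + 46.95 - 15.2
= 238.05 mGal

238.05


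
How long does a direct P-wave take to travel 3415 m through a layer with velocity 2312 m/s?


t = x / V
= 3415 / 2312
= 1.4771 s

1.4771


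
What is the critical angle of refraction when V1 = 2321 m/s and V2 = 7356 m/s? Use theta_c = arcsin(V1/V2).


V1/V2 = 2321/7356 = 0.315525
theta_c = arcsin(0.315525) = 18.3925 degrees

18.3925


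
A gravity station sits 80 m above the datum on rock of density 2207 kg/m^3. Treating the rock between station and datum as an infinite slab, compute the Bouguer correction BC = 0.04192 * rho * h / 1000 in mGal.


BC = 0.04192 * rho * h / 1000
= 0.04192 * 2207 * 80 / 1000
= 7.4014 mGal

7.4014


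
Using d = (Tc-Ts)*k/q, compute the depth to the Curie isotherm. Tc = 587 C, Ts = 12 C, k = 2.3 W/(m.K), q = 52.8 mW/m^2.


T_Curie - T_surf = 587 - 12 = 575 C
Convert q to W/m^2: 52.8 mW/m^2 = 0.0528 W/m^2
d = 575 * 2.3 / 0.0528 = 25047.35 m

25047.35


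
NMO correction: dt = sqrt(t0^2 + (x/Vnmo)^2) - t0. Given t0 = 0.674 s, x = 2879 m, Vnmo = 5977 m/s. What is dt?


x/Vnmo = 2879/5977 = 0.48168
(x/Vnmo)^2 = 0.232015
t0^2 = 0.454276
sqrt(0.454276 + 0.232015) = 0.828427
dt = 0.828427 - 0.674 = 0.154427

0.154427


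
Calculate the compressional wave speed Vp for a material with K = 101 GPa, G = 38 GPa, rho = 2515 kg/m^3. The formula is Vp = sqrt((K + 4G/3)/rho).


First compute the effective modulus:
K + 4G/3 = 101e9 + 4*38e9/3 = 151666666666.67 Pa
Then divide by density:
151666666666.67 / 2515 = 60304837.6408 Pa/(kg/m^3)
Take the square root:
Vp = sqrt(60304837.6408) = 7765.62 m/s

7765.62


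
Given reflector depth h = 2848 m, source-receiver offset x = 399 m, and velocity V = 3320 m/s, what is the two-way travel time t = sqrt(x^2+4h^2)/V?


x^2 + 4h^2 = 399^2 + 4*2848^2 = 159201 + 32444416 = 32603617
sqrt(32603617) = 5709.9577
t = 5709.9577 / 3320 = 1.7199 s

1.7199


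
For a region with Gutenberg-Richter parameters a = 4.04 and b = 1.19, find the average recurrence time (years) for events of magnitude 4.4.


log10(N) = 4.04 - 1.19*4.4 = -1.196
N = 10^-1.196 = 0.06368
T = 1/N = 1/0.06368 = 15.7036 years

15.7036


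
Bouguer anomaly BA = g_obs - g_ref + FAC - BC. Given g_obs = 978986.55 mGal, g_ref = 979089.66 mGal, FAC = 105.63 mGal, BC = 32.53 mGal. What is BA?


BA = g_obs - g_ref + FAC - BC
= 978986.55 - 979089.66 + 105.63 - 32.53
= -30.01 mGal

-30.01


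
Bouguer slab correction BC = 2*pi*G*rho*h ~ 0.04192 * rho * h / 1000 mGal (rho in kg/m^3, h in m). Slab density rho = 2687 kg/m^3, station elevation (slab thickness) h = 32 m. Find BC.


BC = 0.04192 * rho * h / 1000
= 0.04192 * 2687 * 32 / 1000
= 3.6044 mGal

3.6044


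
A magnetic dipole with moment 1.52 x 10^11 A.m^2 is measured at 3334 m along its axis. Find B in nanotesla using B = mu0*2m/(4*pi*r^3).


m = 1.52 x 10^11 = 152000000000 A.m^2
2m = 304000000000 A.m^2
r^3 = 3334^3 = 37059263704
B = (4pi*10^-7) * 304000000000 / (4*pi * 37059263704) * 1e9
= 382017.666677 / 465700442399.73 * 1e9
= 820.3077 nT

820.3077


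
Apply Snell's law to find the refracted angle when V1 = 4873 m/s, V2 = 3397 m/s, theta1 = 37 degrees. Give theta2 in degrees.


sin(theta1) = sin(37 deg) = 0.601815
sin(theta2) = V2/V1 * sin(theta1) = 3397/4873 * 0.601815 = 0.419529
theta2 = arcsin(0.419529) = 24.8049 degrees

24.8049


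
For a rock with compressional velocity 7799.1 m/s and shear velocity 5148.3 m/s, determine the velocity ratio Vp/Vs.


Vp/Vs = 7799.1 / 5148.3
= 1.5149

1.5149


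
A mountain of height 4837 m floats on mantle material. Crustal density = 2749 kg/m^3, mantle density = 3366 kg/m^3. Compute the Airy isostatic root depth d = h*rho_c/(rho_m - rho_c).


rho_m - rho_c = 3366 - 2749 = 617
d = 4837 * 2749 / 617
= 13296913 / 617
= 21550.91 m

21550.91


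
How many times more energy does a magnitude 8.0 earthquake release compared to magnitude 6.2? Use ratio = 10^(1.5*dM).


M2 - M1 = 8.0 - 6.2 = 1.8
1.5 * 1.8 = 2.7
ratio = 10^2.7 = 501.19

501.19


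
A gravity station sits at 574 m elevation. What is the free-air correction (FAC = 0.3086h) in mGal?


FAC = 0.3086 * h
= 0.3086 * 574
= 177.1364 mGal

177.1364


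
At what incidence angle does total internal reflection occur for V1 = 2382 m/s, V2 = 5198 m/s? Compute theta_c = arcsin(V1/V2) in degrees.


V1/V2 = 2382/5198 = 0.458253
theta_c = arcsin(0.458253) = 27.2744 degrees

27.2744


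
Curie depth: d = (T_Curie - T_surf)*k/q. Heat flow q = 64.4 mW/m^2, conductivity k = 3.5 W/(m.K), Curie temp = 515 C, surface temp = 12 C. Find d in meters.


T_Curie - T_surf = 515 - 12 = 503 C
Convert q to W/m^2: 64.4 mW/m^2 = 0.0644 W/m^2
d = 503 * 3.5 / 0.0644 = 27336.96 m

27336.96


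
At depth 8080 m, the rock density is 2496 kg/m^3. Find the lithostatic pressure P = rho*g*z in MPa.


P = rho * g * z / 1e6
= 2496 * 9.81 * 8080 / 1e6
= 197844940.8 / 1e6
= 197.8449 MPa

197.8449


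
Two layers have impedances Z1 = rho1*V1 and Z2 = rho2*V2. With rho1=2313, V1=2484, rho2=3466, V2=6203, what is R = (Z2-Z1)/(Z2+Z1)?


Z1 = 2313 * 2484 = 5745492
Z2 = 3466 * 6203 = 21499598
R = (21499598 - 5745492) / (21499598 + 5745492) = 15754106 / 27245090 = 0.5782

0.5782


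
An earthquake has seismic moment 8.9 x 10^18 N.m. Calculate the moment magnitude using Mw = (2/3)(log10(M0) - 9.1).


log10(M0) = log10(8.9 x 10^18) = 18.9494
Mw = 2/3 * (18.9494 - 9.1)
= 2/3 * 9.8494
= 6.57

6.57


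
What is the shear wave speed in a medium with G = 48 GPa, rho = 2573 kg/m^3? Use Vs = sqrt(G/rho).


Convert G to Pa: G = 48e9 Pa
Compute G/rho = 48e9 / 2573 = 18655266.2262
Vs = sqrt(18655266.2262) = 4319.17 m/s

4319.17


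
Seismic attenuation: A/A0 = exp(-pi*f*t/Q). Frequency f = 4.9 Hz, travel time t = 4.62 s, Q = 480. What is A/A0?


pi*f*t/Q = pi*4.9*4.62/480 = 0.148165
A/A0 = exp(-0.148165) = 0.862289

0.862289


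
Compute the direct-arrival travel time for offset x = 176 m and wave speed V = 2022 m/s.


t = x / V
= 176 / 2022
= 0.087 s

0.087


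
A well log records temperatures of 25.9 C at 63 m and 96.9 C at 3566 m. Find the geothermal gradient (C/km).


dT = 96.9 - 25.9 = 71.0 C
dz = 3566 - 63 = 3503 m
gradient = dT/dz * 1000 = 71.0/3503 * 1000 = 20.2683 C/km

20.2683


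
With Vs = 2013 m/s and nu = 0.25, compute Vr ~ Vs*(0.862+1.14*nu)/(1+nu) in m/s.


Numerator factor = 0.862 + 1.14*0.25 = 1.147
Denominator = 1 + 0.25 = 1.25
Vr = 2013 * 1.147 / 1.25 = 1847.13 m/s

1847.13


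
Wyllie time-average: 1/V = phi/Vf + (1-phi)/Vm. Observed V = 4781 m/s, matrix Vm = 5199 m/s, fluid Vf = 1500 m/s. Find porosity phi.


1/V - 1/Vm = 1/4781 - 1/5199 = 1.682e-05
1/Vf - 1/Vm = 1/1500 - 1/5199 = 0.00047432
phi = 1.682e-05 / 0.00047432 = 0.0355

0.0355


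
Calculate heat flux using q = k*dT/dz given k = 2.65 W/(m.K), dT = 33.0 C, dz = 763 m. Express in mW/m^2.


q = k * dT / dz * 1000
= 2.65 * 33.0 / 763 * 1000
= 0.114613 * 1000
= 114.6134 mW/m^2

114.6134


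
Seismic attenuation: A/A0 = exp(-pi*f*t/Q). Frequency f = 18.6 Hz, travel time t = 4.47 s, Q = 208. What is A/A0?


pi*f*t/Q = pi*18.6*4.47/208 = 1.255761
A/A0 = exp(-1.255761) = 0.284859

0.284859


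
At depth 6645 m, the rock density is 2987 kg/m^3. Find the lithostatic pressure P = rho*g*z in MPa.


P = rho * g * z / 1e6
= 2987 * 9.81 * 6645 / 1e6
= 194714913.15 / 1e6
= 194.7149 MPa

194.7149


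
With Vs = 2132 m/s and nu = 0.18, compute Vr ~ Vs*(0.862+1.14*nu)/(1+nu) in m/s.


Numerator factor = 0.862 + 1.14*0.18 = 1.0672
Denominator = 1 + 0.18 = 1.18
Vr = 2132 * 1.0672 / 1.18 = 1928.2 m/s

1928.2


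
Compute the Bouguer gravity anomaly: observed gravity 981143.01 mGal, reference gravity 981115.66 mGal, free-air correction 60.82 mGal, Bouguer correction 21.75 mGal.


BA = g_obs - g_ref + FAC - BC
= 981143.01 - 981115.66 + 60.82 - 21.75
= 66.42 mGal

66.42


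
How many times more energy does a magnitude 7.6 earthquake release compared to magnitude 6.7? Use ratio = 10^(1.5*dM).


M2 - M1 = 7.6 - 6.7 = 0.9
1.5 * 0.9 = 1.35
ratio = 10^1.35 = 22.39

22.39


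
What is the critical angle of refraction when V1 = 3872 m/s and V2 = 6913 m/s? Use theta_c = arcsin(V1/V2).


V1/V2 = 3872/6913 = 0.560104
theta_c = arcsin(0.560104) = 34.063 degrees

34.063


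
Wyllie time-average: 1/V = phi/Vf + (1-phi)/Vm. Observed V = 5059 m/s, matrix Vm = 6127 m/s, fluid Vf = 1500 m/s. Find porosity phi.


1/V - 1/Vm = 1/5059 - 1/6127 = 3.446e-05
1/Vf - 1/Vm = 1/1500 - 1/6127 = 0.00050345
phi = 3.446e-05 / 0.00050345 = 0.0684

0.0684


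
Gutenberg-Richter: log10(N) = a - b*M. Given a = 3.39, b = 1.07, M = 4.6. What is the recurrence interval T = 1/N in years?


log10(N) = 3.39 - 1.07*4.6 = -1.532
N = 10^-1.532 = 0.029376
T = 1/N = 1/0.029376 = 34.0408 years

34.0408


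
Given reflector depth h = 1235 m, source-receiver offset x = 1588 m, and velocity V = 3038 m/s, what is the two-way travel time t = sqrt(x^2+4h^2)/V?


x^2 + 4h^2 = 1588^2 + 4*1235^2 = 2521744 + 6100900 = 8622644
sqrt(8622644) = 2936.4339
t = 2936.4339 / 3038 = 0.9666 s

0.9666


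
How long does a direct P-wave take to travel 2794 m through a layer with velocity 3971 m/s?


t = x / V
= 2794 / 3971
= 0.7036 s

0.7036


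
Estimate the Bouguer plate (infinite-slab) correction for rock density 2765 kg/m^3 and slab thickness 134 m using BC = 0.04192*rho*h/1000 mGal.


BC = 0.04192 * rho * h / 1000
= 0.04192 * 2765 * 134 / 1000
= 15.5318 mGal

15.5318


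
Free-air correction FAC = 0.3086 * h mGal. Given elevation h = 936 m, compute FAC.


FAC = 0.3086 * h
= 0.3086 * 936
= 288.8496 mGal

288.8496


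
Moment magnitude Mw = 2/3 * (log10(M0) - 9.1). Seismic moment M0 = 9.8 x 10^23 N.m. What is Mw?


log10(M0) = log10(9.8 x 10^23) = 23.9912
Mw = 2/3 * (23.9912 - 9.1)
= 2/3 * 14.8912
= 9.93

9.93


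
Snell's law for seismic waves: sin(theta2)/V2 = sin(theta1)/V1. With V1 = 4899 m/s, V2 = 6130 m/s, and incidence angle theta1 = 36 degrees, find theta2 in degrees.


sin(theta1) = sin(36 deg) = 0.587785
sin(theta2) = V2/V1 * sin(theta1) = 6130/4899 * 0.587785 = 0.735481
theta2 = arcsin(0.735481) = 47.3479 degrees

47.3479


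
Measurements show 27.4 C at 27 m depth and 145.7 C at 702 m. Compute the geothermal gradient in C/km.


dT = 145.7 - 27.4 = 118.3 C
dz = 702 - 27 = 675 m
gradient = dT/dz * 1000 = 118.3/675 * 1000 = 175.2593 C/km

175.2593


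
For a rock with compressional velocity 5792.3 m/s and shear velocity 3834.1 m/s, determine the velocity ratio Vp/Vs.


Vp/Vs = 5792.3 / 3834.1
= 1.5107

1.5107


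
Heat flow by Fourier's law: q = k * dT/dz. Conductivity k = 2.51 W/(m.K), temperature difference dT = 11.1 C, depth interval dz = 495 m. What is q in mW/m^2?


q = k * dT / dz * 1000
= 2.51 * 11.1 / 495 * 1000
= 0.056285 * 1000
= 56.2848 mW/m^2

56.2848


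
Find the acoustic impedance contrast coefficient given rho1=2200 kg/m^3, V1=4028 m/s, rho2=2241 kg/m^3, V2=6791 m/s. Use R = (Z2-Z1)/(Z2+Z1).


Z1 = 2200 * 4028 = 8861600
Z2 = 2241 * 6791 = 15218631
R = (15218631 - 8861600) / (15218631 + 8861600) = 6357031 / 24080231 = 0.264

0.264


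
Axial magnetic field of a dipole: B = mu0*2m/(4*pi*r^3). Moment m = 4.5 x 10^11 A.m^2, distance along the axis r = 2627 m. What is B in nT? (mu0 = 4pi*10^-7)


m = 4.5 x 10^11 = 450000000000 A.m^2
2m = 900000000000 A.m^2
r^3 = 2627^3 = 18129265883
B = (4pi*10^-7) * 900000000000 / (4*pi * 18129265883) * 1e9
= 1130973.355292 / 227819074052.04 * 1e9
= 4964.3488 nT

4964.3488


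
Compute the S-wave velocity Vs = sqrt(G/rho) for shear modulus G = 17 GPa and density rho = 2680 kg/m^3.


Convert G to Pa: G = 17e9 Pa
Compute G/rho = 17e9 / 2680 = 6343283.5821
Vs = sqrt(6343283.5821) = 2518.59 m/s

2518.59


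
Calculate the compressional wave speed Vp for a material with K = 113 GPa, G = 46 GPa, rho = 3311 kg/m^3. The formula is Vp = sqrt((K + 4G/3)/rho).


First compute the effective modulus:
K + 4G/3 = 113e9 + 4*46e9/3 = 174333333333.33 Pa
Then divide by density:
174333333333.33 / 3311 = 52652773.583 Pa/(kg/m^3)
Take the square root:
Vp = sqrt(52652773.583) = 7256.22 m/s

7256.22


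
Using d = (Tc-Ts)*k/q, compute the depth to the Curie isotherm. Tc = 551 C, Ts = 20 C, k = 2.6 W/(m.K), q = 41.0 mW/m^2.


T_Curie - T_surf = 551 - 20 = 531 C
Convert q to W/m^2: 41.0 mW/m^2 = 0.041 W/m^2
d = 531 * 2.6 / 0.041 = 33673.17 m

33673.17


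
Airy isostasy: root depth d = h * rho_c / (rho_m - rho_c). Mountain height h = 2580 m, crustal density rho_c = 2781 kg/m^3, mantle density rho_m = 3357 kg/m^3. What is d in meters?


rho_m - rho_c = 3357 - 2781 = 576
d = 2580 * 2781 / 576
= 7174980 / 576
= 12456.56 m

12456.56


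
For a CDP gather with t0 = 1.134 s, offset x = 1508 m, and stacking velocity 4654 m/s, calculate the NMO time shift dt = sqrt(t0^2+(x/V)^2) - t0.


x/Vnmo = 1508/4654 = 0.324022
(x/Vnmo)^2 = 0.10499
t0^2 = 1.285956
sqrt(1.285956 + 0.10499) = 1.179384
dt = 1.179384 - 1.134 = 0.045384

0.045384


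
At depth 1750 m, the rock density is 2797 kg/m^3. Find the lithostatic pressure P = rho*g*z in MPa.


P = rho * g * z / 1e6
= 2797 * 9.81 * 1750 / 1e6
= 48017497.5 / 1e6
= 48.0175 MPa

48.0175


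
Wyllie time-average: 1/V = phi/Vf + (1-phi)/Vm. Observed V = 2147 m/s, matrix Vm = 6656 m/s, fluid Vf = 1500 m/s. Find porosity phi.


1/V - 1/Vm = 1/2147 - 1/6656 = 0.00031553
1/Vf - 1/Vm = 1/1500 - 1/6656 = 0.00051643
phi = 0.00031553 / 0.00051643 = 0.611

0.611


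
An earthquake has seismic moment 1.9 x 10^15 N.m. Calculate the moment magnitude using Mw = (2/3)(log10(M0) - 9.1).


log10(M0) = log10(1.9 x 10^15) = 15.2788
Mw = 2/3 * (15.2788 - 9.1)
= 2/3 * 6.1788
= 4.12

4.12


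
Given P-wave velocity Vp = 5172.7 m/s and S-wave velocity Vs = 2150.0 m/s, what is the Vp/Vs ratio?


Vp/Vs = 5172.7 / 2150.0
= 2.4059

2.4059


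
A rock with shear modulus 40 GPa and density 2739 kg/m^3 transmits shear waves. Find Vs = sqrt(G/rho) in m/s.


Convert G to Pa: G = 40e9 Pa
Compute G/rho = 40e9 / 2739 = 14603870.0256
Vs = sqrt(14603870.0256) = 3821.5 m/s

3821.5


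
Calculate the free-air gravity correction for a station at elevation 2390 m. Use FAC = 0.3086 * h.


FAC = 0.3086 * h
= 0.3086 * 2390
= 737.554 mGal

737.554


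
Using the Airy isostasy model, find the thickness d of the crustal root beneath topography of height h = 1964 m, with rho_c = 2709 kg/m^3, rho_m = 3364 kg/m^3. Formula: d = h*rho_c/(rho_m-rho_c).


rho_m - rho_c = 3364 - 2709 = 655
d = 1964 * 2709 / 655
= 5320476 / 655
= 8122.86 m

8122.86


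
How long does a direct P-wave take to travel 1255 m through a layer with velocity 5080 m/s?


t = x / V
= 1255 / 5080
= 0.247 s

0.247


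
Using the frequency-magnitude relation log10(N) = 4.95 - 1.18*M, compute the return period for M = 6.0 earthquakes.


log10(N) = 4.95 - 1.18*6.0 = -2.13
N = 10^-2.13 = 0.007413
T = 1/N = 1/0.007413 = 134.8963 years

134.8963


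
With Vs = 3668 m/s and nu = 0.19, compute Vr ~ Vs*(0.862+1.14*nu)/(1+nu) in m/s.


Numerator factor = 0.862 + 1.14*0.19 = 1.0786
Denominator = 1 + 0.19 = 1.19
Vr = 3668 * 1.0786 / 1.19 = 3324.63 m/s

3324.63


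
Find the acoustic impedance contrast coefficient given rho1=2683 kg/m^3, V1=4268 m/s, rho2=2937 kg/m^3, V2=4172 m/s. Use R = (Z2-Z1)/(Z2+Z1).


Z1 = 2683 * 4268 = 11451044
Z2 = 2937 * 4172 = 12253164
R = (12253164 - 11451044) / (12253164 + 11451044) = 802120 / 23704208 = 0.0338

0.0338


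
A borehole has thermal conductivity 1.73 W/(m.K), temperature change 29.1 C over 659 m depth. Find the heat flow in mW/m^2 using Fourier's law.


q = k * dT / dz * 1000
= 1.73 * 29.1 / 659 * 1000
= 0.076393 * 1000
= 76.393 mW/m^2

76.393


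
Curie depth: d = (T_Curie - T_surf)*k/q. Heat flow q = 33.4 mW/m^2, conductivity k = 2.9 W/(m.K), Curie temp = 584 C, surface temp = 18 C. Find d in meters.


T_Curie - T_surf = 584 - 18 = 566 C
Convert q to W/m^2: 33.4 mW/m^2 = 0.0334 W/m^2
d = 566 * 2.9 / 0.0334 = 49143.71 m

49143.71


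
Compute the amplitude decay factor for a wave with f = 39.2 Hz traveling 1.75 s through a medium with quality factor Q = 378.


pi*f*t/Q = pi*39.2*1.75/378 = 0.570141
A/A0 = exp(-0.570141) = 0.565446

0.565446


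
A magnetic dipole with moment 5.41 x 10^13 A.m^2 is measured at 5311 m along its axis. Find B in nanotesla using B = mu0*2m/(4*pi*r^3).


m = 5.41 x 10^13 = 54100000000000 A.m^2
2m = 108200000000000 A.m^2
r^3 = 5311^3 = 149805895231
B = (4pi*10^-7) * 108200000000000 / (4*pi * 149805895231) * 1e9
= 135968130.047366 / 1882516399688.61 * 1e9
= 72226.7971 nT

72226.7971


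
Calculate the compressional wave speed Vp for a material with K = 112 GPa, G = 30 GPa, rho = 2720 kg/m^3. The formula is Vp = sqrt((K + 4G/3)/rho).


First compute the effective modulus:
K + 4G/3 = 112e9 + 4*30e9/3 = 152000000000.0 Pa
Then divide by density:
152000000000.0 / 2720 = 55882352.9412 Pa/(kg/m^3)
Take the square root:
Vp = sqrt(55882352.9412) = 7475.45 m/s

7475.45


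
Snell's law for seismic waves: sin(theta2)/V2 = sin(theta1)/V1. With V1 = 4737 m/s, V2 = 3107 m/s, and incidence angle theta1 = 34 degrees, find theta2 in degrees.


sin(theta1) = sin(34 deg) = 0.559193
sin(theta2) = V2/V1 * sin(theta1) = 3107/4737 * 0.559193 = 0.366775
theta2 = arcsin(0.366775) = 21.5168 degrees

21.5168


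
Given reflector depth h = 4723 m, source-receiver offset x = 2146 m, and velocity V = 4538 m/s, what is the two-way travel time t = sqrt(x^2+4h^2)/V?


x^2 + 4h^2 = 2146^2 + 4*4723^2 = 4605316 + 89226916 = 93832232
sqrt(93832232) = 9686.7039
t = 9686.7039 / 4538 = 2.1346 s

2.1346


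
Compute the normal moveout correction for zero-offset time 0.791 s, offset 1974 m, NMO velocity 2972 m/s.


x/Vnmo = 1974/2972 = 0.664199
(x/Vnmo)^2 = 0.441161
t0^2 = 0.625681
sqrt(0.625681 + 0.441161) = 1.03288
dt = 1.03288 - 0.791 = 0.24188

0.24188


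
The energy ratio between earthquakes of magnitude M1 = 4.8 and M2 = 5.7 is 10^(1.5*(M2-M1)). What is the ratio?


M2 - M1 = 5.7 - 4.8 = 0.9
1.5 * 0.9 = 1.35
ratio = 10^1.35 = 22.39

22.39


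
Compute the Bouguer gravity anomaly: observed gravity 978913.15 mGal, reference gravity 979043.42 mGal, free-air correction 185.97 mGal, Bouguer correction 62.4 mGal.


BA = g_obs - g_ref + FAC - BC
= 978913.15 - 979043.42 + 185.97 - 62.4
= -6.7 mGal

-6.7


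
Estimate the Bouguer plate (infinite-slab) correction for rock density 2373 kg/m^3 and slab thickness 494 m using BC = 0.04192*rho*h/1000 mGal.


BC = 0.04192 * rho * h / 1000
= 0.04192 * 2373 * 494 / 1000
= 49.1412 mGal

49.1412


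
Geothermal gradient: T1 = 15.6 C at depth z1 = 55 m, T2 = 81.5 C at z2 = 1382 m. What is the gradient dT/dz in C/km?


dT = 81.5 - 15.6 = 65.9 C
dz = 1382 - 55 = 1327 m
gradient = dT/dz * 1000 = 65.9/1327 * 1000 = 49.6609 C/km

49.6609


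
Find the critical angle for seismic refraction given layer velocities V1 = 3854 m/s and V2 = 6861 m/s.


V1/V2 = 3854/6861 = 0.561726
theta_c = arcsin(0.561726) = 34.1752 degrees

34.1752


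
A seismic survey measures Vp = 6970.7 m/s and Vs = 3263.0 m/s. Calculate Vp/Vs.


Vp/Vs = 6970.7 / 3263.0
= 2.1363

2.1363


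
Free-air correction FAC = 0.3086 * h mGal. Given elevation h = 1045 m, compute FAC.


FAC = 0.3086 * h
= 0.3086 * 1045
= 322.487 mGal

322.487


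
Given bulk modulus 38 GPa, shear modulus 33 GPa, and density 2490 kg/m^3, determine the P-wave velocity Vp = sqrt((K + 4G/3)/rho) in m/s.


First compute the effective modulus:
K + 4G/3 = 38e9 + 4*33e9/3 = 82000000000.0 Pa
Then divide by density:
82000000000.0 / 2490 = 32931726.9076 Pa/(kg/m^3)
Take the square root:
Vp = sqrt(32931726.9076) = 5738.62 m/s

5738.62


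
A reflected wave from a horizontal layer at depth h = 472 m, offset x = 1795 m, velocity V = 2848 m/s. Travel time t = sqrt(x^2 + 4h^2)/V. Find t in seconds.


x^2 + 4h^2 = 1795^2 + 4*472^2 = 3222025 + 891136 = 4113161
sqrt(4113161) = 2028.0929
t = 2028.0929 / 2848 = 0.7121 s

0.7121


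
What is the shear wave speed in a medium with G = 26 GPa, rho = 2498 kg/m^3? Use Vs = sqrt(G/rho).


Convert G to Pa: G = 26e9 Pa
Compute G/rho = 26e9 / 2498 = 10408326.6613
Vs = sqrt(10408326.6613) = 3226.19 m/s

3226.19


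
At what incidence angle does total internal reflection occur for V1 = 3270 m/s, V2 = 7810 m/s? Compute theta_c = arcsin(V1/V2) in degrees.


V1/V2 = 3270/7810 = 0.418694
theta_c = arcsin(0.418694) = 24.7522 degrees

24.7522


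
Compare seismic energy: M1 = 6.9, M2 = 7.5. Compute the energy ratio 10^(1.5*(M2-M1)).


M2 - M1 = 7.5 - 6.9 = 0.6
1.5 * 0.6 = 0.9
ratio = 10^0.9 = 7.94

7.94


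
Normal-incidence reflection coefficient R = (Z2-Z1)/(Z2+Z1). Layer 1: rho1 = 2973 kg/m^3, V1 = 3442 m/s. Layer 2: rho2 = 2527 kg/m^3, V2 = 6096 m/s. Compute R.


Z1 = 2973 * 3442 = 10233066
Z2 = 2527 * 6096 = 15404592
R = (15404592 - 10233066) / (15404592 + 10233066) = 5171526 / 25637658 = 0.2017

0.2017


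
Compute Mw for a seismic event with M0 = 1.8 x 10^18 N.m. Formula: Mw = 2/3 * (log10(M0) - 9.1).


log10(M0) = log10(1.8 x 10^18) = 18.2553
Mw = 2/3 * (18.2553 - 9.1)
= 2/3 * 9.1553
= 6.1

6.1


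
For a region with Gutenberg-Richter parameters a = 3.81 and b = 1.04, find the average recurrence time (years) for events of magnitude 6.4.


log10(N) = 3.81 - 1.04*6.4 = -2.846
N = 10^-2.846 = 0.001426
T = 1/N = 1/0.001426 = 701.4553 years

701.4553


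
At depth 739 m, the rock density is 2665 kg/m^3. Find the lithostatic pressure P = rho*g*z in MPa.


P = rho * g * z / 1e6
= 2665 * 9.81 * 739 / 1e6
= 19320157.35 / 1e6
= 19.3202 MPa

19.3202


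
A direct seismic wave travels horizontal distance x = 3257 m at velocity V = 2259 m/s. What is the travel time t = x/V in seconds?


t = x / V
= 3257 / 2259
= 1.4418 s

1.4418


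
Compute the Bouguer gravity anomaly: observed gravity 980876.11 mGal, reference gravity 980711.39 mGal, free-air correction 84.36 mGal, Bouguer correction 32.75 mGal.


BA = g_obs - g_ref + FAC - BC
= 980876.11 - 980711.39 + 84.36 - 32.75
= 216.33 mGal

216.33


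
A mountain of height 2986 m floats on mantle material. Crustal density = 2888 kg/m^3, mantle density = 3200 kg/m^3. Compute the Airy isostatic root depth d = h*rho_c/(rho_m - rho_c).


rho_m - rho_c = 3200 - 2888 = 312
d = 2986 * 2888 / 312
= 8623568 / 312
= 27639.64 m

27639.64


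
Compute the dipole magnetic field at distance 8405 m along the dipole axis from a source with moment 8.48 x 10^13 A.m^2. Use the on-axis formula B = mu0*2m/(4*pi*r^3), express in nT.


m = 8.48 x 10^13 = 84800000000000 A.m^2
2m = 169600000000000 A.m^2
r^3 = 8405^3 = 593763030125
B = (4pi*10^-7) * 169600000000000 / (4*pi * 593763030125) * 1e9
= 213125645.619532 / 7461446293655.66 * 1e9
= 28563.5837 nT

28563.5837


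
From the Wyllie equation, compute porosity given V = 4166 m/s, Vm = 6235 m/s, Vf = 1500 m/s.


1/V - 1/Vm = 1/4166 - 1/6235 = 7.965e-05
1/Vf - 1/Vm = 1/1500 - 1/6235 = 0.00050628
phi = 7.965e-05 / 0.00050628 = 0.1573

0.1573


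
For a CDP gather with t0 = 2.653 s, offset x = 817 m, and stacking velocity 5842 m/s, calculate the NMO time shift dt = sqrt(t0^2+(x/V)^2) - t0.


x/Vnmo = 817/5842 = 0.139849
(x/Vnmo)^2 = 0.019558
t0^2 = 7.038409
sqrt(7.038409 + 0.019558) = 2.656683
dt = 2.656683 - 2.653 = 0.003683

0.003683


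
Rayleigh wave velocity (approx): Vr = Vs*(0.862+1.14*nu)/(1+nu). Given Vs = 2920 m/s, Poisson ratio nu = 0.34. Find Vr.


Numerator factor = 0.862 + 1.14*0.34 = 1.2496
Denominator = 1 + 0.34 = 1.34
Vr = 2920 * 1.2496 / 1.34 = 2723.01 m/s

2723.01


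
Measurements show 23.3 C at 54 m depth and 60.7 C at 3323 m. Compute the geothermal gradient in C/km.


dT = 60.7 - 23.3 = 37.4 C
dz = 3323 - 54 = 3269 m
gradient = dT/dz * 1000 = 37.4/3269 * 1000 = 11.4408 C/km

11.4408


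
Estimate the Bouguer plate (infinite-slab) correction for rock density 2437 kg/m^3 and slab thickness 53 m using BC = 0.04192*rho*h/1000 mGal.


BC = 0.04192 * rho * h / 1000
= 0.04192 * 2437 * 53 / 1000
= 5.4144 mGal

5.4144


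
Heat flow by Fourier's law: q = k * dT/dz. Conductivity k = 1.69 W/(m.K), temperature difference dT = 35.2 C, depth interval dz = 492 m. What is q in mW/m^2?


q = k * dT / dz * 1000
= 1.69 * 35.2 / 492 * 1000
= 0.120911 * 1000
= 120.9106 mW/m^2

120.9106


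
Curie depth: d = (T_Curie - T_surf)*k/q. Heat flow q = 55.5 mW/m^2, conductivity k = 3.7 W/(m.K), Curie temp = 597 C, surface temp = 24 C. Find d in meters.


T_Curie - T_surf = 597 - 24 = 573 C
Convert q to W/m^2: 55.5 mW/m^2 = 0.0555 W/m^2
d = 573 * 3.7 / 0.0555 = 38200.0 m

38200.0


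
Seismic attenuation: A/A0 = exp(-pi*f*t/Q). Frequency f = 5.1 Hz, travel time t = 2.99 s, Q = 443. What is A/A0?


pi*f*t/Q = pi*5.1*2.99/443 = 0.10814
A/A0 = exp(-0.10814) = 0.897502

0.897502


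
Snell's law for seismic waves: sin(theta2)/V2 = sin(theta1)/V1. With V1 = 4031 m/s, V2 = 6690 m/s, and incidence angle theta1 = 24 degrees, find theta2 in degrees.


sin(theta1) = sin(24 deg) = 0.406737
sin(theta2) = V2/V1 * sin(theta1) = 6690/4031 * 0.406737 = 0.675036
theta2 = arcsin(0.675036) = 42.4569 degrees

42.4569


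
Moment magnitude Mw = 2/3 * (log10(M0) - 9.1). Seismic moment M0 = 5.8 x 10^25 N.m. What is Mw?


log10(M0) = log10(5.8 x 10^25) = 25.7634
Mw = 2/3 * (25.7634 - 9.1)
= 2/3 * 16.6634
= 11.11

11.11


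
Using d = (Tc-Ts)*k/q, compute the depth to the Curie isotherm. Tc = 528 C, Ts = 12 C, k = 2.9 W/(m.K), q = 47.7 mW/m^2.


T_Curie - T_surf = 528 - 12 = 516 C
Convert q to W/m^2: 47.7 mW/m^2 = 0.0477 W/m^2
d = 516 * 2.9 / 0.0477 = 31371.07 m

31371.07


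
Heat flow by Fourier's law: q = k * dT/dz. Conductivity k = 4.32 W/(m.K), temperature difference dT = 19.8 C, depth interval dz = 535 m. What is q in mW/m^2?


q = k * dT / dz * 1000
= 4.32 * 19.8 / 535 * 1000
= 0.15988 * 1000
= 159.8804 mW/m^2

159.8804


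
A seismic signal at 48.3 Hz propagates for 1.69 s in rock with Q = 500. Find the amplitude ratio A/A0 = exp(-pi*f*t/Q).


pi*f*t/Q = pi*48.3*1.69/500 = 0.512878
A/A0 = exp(-0.512878) = 0.59877

0.59877


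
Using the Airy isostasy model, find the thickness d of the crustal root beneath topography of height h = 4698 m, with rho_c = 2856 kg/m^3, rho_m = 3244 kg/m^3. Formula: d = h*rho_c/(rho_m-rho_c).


rho_m - rho_c = 3244 - 2856 = 388
d = 4698 * 2856 / 388
= 13417488 / 388
= 34581.15 m

34581.15


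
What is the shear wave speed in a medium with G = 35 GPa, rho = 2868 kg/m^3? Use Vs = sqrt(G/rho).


Convert G to Pa: G = 35e9 Pa
Compute G/rho = 35e9 / 2868 = 12203626.2204
Vs = sqrt(12203626.2204) = 3493.37 m/s

3493.37


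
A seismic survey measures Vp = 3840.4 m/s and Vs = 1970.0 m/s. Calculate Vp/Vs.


Vp/Vs = 3840.4 / 1970.0
= 1.9494

1.9494


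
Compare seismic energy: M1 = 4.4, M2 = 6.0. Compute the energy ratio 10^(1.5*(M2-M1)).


M2 - M1 = 6.0 - 4.4 = 1.6
1.5 * 1.6 = 2.4
ratio = 10^2.4 = 251.19

251.19


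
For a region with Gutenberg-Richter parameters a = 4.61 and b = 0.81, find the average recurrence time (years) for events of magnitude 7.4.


log10(N) = 4.61 - 0.81*7.4 = -1.384
N = 10^-1.384 = 0.041305
T = 1/N = 1/0.041305 = 24.2103 years

24.2103


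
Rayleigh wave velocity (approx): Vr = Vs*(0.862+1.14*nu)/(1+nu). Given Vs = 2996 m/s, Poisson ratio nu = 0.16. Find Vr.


Numerator factor = 0.862 + 1.14*0.16 = 1.0444
Denominator = 1 + 0.16 = 1.16
Vr = 2996 * 1.0444 / 1.16 = 2697.43 m/s

2697.43


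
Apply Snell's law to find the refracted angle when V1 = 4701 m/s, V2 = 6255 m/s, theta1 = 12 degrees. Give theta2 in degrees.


sin(theta1) = sin(12 deg) = 0.207912
sin(theta2) = V2/V1 * sin(theta1) = 6255/4701 * 0.207912 = 0.276641
theta2 = arcsin(0.276641) = 16.0598 degrees

16.0598


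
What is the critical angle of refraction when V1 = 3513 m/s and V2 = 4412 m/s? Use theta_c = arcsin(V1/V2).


V1/V2 = 3513/4412 = 0.796238
theta_c = arcsin(0.796238) = 52.7723 degrees

52.7723


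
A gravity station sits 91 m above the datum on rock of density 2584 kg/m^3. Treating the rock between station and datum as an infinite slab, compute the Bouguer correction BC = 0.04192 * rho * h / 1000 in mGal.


BC = 0.04192 * rho * h / 1000
= 0.04192 * 2584 * 91 / 1000
= 9.8572 mGal

9.8572


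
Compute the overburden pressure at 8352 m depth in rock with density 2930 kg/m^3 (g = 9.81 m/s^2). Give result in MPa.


P = rho * g * z / 1e6
= 2930 * 9.81 * 8352 / 1e6
= 240064041.6 / 1e6
= 240.064 MPa

240.064


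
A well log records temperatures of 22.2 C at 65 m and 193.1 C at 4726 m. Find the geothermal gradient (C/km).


dT = 193.1 - 22.2 = 170.9 C
dz = 4726 - 65 = 4661 m
gradient = dT/dz * 1000 = 170.9/4661 * 1000 = 36.666 C/km

36.666


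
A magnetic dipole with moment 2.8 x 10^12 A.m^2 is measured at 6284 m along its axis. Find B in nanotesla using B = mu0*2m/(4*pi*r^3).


m = 2.8 x 10^12 = 2800000000000 A.m^2
2m = 5600000000000 A.m^2
r^3 = 6284^3 = 248146714304
B = (4pi*10^-7) * 5600000000000 / (4*pi * 248146714304) * 1e9
= 7037167.544041 / 3118303578679.57 * 1e9
= 2256.7295 nT

2256.7295


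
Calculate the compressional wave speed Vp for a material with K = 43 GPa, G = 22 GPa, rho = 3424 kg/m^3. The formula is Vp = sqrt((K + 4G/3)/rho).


First compute the effective modulus:
K + 4G/3 = 43e9 + 4*22e9/3 = 72333333333.33 Pa
Then divide by density:
72333333333.33 / 3424 = 21125389.4081 Pa/(kg/m^3)
Take the square root:
Vp = sqrt(21125389.4081) = 4596.24 m/s

4596.24


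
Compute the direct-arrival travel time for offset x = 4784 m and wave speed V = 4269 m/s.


t = x / V
= 4784 / 4269
= 1.1206 s

1.1206


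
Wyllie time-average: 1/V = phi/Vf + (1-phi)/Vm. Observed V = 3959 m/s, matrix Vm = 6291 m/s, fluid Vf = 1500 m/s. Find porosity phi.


1/V - 1/Vm = 1/3959 - 1/6291 = 9.363e-05
1/Vf - 1/Vm = 1/1500 - 1/6291 = 0.00050771
phi = 9.363e-05 / 0.00050771 = 0.1844

0.1844


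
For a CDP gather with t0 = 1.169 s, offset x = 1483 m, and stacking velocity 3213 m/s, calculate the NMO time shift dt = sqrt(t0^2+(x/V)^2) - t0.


x/Vnmo = 1483/3213 = 0.461562
(x/Vnmo)^2 = 0.21304
t0^2 = 1.366561
sqrt(1.366561 + 0.21304) = 1.256822
dt = 1.256822 - 1.169 = 0.087822

0.087822


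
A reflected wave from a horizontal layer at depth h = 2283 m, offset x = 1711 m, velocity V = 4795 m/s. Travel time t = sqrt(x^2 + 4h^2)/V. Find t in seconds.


x^2 + 4h^2 = 1711^2 + 4*2283^2 = 2927521 + 20848356 = 23775877
sqrt(23775877) = 4876.0514
t = 4876.0514 / 4795 = 1.0169 s

1.0169


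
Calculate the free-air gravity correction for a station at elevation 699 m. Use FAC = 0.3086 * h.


FAC = 0.3086 * h
= 0.3086 * 699
= 215.7114 mGal

215.7114


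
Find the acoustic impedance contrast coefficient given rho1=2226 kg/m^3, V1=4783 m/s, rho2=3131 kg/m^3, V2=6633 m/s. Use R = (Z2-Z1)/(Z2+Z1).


Z1 = 2226 * 4783 = 10646958
Z2 = 3131 * 6633 = 20767923
R = (20767923 - 10646958) / (20767923 + 10646958) = 10120965 / 31414881 = 0.3222

0.3222


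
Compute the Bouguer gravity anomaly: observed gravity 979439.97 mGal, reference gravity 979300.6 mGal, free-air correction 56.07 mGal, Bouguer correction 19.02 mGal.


BA = g_obs - g_ref + FAC - BC
= 979439.97 - 979300.6 + 56.07 - 19.02
= 176.42 mGal

176.42


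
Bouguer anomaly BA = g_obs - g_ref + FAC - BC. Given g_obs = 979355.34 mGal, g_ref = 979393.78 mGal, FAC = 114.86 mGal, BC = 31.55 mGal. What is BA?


BA = g_obs - g_ref + FAC - BC
= 979355.34 - 979393.78 + 114.86 - 31.55
= 44.87 mGal

44.87


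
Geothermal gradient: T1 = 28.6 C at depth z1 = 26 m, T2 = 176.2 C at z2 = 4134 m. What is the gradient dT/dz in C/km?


dT = 176.2 - 28.6 = 147.6 C
dz = 4134 - 26 = 4108 m
gradient = dT/dz * 1000 = 147.6/4108 * 1000 = 35.9299 C/km

35.9299


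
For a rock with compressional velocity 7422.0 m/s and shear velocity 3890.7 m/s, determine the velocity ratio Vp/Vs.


Vp/Vs = 7422.0 / 3890.7
= 1.9076

1.9076


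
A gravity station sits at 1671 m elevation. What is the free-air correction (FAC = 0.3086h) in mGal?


FAC = 0.3086 * h
= 0.3086 * 1671
= 515.6706 mGal

515.6706


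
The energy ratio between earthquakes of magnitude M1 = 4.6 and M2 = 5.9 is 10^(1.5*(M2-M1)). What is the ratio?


M2 - M1 = 5.9 - 4.6 = 1.3
1.5 * 1.3 = 1.95
ratio = 10^1.95 = 89.13

89.13


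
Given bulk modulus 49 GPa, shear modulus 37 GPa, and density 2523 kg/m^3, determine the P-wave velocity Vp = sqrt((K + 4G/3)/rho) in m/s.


First compute the effective modulus:
K + 4G/3 = 49e9 + 4*37e9/3 = 98333333333.33 Pa
Then divide by density:
98333333333.33 / 2523 = 38974765.4908 Pa/(kg/m^3)
Take the square root:
Vp = sqrt(38974765.4908) = 6242.98 m/s

6242.98


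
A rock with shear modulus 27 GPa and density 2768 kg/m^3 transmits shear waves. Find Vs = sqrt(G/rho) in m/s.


Convert G to Pa: G = 27e9 Pa
Compute G/rho = 27e9 / 2768 = 9754335.2601
Vs = sqrt(9754335.2601) = 3123.19 m/s

3123.19


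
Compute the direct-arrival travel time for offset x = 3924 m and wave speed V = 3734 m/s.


t = x / V
= 3924 / 3734
= 1.0509 s

1.0509


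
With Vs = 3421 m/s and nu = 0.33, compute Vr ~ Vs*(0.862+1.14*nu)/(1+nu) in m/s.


Numerator factor = 0.862 + 1.14*0.33 = 1.2382
Denominator = 1 + 0.33 = 1.33
Vr = 3421 * 1.2382 / 1.33 = 3184.87 m/s

3184.87


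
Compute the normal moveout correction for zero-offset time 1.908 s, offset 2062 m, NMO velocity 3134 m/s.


x/Vnmo = 2062/3134 = 0.657945
(x/Vnmo)^2 = 0.432892
t0^2 = 3.640464
sqrt(3.640464 + 0.432892) = 2.018256
dt = 2.018256 - 1.908 = 0.110256

0.110256


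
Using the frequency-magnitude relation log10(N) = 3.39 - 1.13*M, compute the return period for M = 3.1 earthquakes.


log10(N) = 3.39 - 1.13*3.1 = -0.113
N = 10^-0.113 = 0.770903
T = 1/N = 1/0.770903 = 1.2972 years

1.2972


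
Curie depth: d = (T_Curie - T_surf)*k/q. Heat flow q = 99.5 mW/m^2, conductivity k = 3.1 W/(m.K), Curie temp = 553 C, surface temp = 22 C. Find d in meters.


T_Curie - T_surf = 553 - 22 = 531 C
Convert q to W/m^2: 99.5 mW/m^2 = 0.0995 W/m^2
d = 531 * 3.1 / 0.0995 = 16543.72 m

16543.72


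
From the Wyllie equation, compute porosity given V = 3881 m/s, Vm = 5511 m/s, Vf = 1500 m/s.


1/V - 1/Vm = 1/3881 - 1/5511 = 7.621e-05
1/Vf - 1/Vm = 1/1500 - 1/5511 = 0.00048521
phi = 7.621e-05 / 0.00048521 = 0.1571

0.1571


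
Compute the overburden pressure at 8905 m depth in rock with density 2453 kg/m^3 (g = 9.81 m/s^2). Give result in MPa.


P = rho * g * z / 1e6
= 2453 * 9.81 * 8905 / 1e6
= 214289296.65 / 1e6
= 214.2893 MPa

214.2893


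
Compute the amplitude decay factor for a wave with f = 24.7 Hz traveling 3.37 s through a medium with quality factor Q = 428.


pi*f*t/Q = pi*24.7*3.37/428 = 0.610988
A/A0 = exp(-0.610988) = 0.542814

0.542814


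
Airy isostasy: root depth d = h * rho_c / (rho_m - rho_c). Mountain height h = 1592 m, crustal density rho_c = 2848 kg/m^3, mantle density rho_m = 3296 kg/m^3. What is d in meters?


rho_m - rho_c = 3296 - 2848 = 448
d = 1592 * 2848 / 448
= 4534016 / 448
= 10120.57 m

10120.57


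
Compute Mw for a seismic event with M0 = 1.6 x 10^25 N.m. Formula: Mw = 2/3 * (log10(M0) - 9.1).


log10(M0) = log10(1.6 x 10^25) = 25.2041
Mw = 2/3 * (25.2041 - 9.1)
= 2/3 * 16.1041
= 10.74

10.74


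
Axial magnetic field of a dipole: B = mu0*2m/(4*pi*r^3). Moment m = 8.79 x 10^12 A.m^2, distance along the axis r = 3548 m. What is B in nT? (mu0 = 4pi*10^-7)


m = 8.79 x 10^12 = 8790000000000 A.m^2
2m = 17580000000000 A.m^2
r^3 = 3548^3 = 44663302592
B = (4pi*10^-7) * 17580000000000 / (4*pi * 44663302592) * 1e9
= 22091679.540043 / 561255613232.34 * 1e9
= 39361.1734 nT

39361.1734


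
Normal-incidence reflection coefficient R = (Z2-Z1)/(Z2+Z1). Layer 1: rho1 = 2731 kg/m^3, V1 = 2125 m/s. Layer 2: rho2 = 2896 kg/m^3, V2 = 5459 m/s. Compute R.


Z1 = 2731 * 2125 = 5803375
Z2 = 2896 * 5459 = 15809264
R = (15809264 - 5803375) / (15809264 + 5803375) = 10005889 / 21612639 = 0.463

0.463


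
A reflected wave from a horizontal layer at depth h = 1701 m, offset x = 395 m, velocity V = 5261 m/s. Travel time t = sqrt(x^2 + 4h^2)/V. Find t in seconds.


x^2 + 4h^2 = 395^2 + 4*1701^2 = 156025 + 11573604 = 11729629
sqrt(11729629) = 3424.8546
t = 3424.8546 / 5261 = 0.651 s

0.651


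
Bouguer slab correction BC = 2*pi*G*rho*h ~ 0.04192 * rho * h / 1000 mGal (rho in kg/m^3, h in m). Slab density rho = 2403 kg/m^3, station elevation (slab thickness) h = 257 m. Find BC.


BC = 0.04192 * rho * h / 1000
= 0.04192 * 2403 * 257 / 1000
= 25.8886 mGal

25.8886


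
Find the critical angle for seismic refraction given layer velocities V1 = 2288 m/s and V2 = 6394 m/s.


V1/V2 = 2288/6394 = 0.357835
theta_c = arcsin(0.357835) = 20.9673 degrees

20.9673


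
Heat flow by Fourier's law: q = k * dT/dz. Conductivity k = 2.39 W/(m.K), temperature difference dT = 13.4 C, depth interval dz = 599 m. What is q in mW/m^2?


q = k * dT / dz * 1000
= 2.39 * 13.4 / 599 * 1000
= 0.053466 * 1000
= 53.4658 mW/m^2

53.4658


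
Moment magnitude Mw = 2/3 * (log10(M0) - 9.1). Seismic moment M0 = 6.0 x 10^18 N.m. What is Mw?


log10(M0) = log10(6.0 x 10^18) = 18.7782
Mw = 2/3 * (18.7782 - 9.1)
= 2/3 * 9.6782
= 6.45

6.45


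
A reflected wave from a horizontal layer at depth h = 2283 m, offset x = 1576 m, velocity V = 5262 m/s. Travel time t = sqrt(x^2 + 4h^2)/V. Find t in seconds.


x^2 + 4h^2 = 1576^2 + 4*2283^2 = 2483776 + 20848356 = 23332132
sqrt(23332132) = 4830.3346
t = 4830.3346 / 5262 = 0.918 s

0.918


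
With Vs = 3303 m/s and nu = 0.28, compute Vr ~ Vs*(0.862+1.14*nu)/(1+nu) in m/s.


Numerator factor = 0.862 + 1.14*0.28 = 1.1812
Denominator = 1 + 0.28 = 1.28
Vr = 3303 * 1.1812 / 1.28 = 3048.05 m/s

3048.05


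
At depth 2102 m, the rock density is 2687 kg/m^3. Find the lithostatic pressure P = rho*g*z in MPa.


P = rho * g * z / 1e6
= 2687 * 9.81 * 2102 / 1e6
= 55407605.94 / 1e6
= 55.4076 MPa

55.4076


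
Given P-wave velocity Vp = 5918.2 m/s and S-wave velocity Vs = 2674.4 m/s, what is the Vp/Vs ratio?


Vp/Vs = 5918.2 / 2674.4
= 2.2129

2.2129


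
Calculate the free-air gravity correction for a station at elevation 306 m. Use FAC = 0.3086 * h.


FAC = 0.3086 * h
= 0.3086 * 306
= 94.4316 mGal

94.4316


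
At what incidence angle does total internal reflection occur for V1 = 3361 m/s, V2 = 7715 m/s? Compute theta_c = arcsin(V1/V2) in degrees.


V1/V2 = 3361/7715 = 0.435645
theta_c = arcsin(0.435645) = 25.8263 degrees

25.8263


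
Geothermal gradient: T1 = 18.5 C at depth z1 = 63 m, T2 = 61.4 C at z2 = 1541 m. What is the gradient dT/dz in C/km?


dT = 61.4 - 18.5 = 42.9 C
dz = 1541 - 63 = 1478 m
gradient = dT/dz * 1000 = 42.9/1478 * 1000 = 29.0257 C/km

29.0257


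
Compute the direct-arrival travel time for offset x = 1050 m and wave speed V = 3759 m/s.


t = x / V
= 1050 / 3759
= 0.2793 s

0.2793


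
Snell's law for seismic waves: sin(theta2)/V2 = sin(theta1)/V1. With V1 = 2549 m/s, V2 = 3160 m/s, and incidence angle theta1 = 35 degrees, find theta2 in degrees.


sin(theta1) = sin(35 deg) = 0.573576
sin(theta2) = V2/V1 * sin(theta1) = 3160/2549 * 0.573576 = 0.711064
theta2 = arcsin(0.711064) = 45.3215 degrees

45.3215


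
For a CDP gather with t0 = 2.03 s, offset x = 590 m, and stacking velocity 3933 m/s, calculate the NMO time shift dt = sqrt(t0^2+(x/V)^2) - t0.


x/Vnmo = 590/3933 = 0.150013
(x/Vnmo)^2 = 0.022504
t0^2 = 4.1209
sqrt(4.1209 + 0.022504) = 2.035535
dt = 2.035535 - 2.03 = 0.005535

0.005535


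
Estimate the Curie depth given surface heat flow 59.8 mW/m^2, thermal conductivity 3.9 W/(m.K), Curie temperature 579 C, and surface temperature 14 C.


T_Curie - T_surf = 579 - 14 = 565 C
Convert q to W/m^2: 59.8 mW/m^2 = 0.0598 W/m^2
d = 565 * 3.9 / 0.0598 = 36847.83 m

36847.83
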